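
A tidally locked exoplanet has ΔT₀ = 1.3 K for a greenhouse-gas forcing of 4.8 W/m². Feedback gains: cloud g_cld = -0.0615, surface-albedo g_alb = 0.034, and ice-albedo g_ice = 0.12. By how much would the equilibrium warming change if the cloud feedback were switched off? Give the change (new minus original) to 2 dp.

0.10 K

Original: g = 0.0925, ΔT = 1.3/(1−0.0925) = 1.4325 K.
Without cloud: g' = 0.154, ΔT' = 1.3/(1−0.154) = 1.5366 K.
Change = 1.5366 − 1.4325 = 0.10 K.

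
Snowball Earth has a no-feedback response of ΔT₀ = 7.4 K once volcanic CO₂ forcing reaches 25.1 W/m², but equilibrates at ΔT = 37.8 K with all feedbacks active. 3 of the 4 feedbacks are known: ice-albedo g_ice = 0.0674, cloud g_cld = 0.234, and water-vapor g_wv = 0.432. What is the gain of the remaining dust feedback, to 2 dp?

Amplification A = ΔT/ΔT₀ = 37.8/7.4 = 5.108.
Total gain g = 1 − 1/A = 1 − 1/5.108 = 0.8042.
Known gains sum to 0.0674 + 0.234 + 0.432 = 0.7334.
g_dust = 0.8042 − 0.7334 = 0.07.

0.07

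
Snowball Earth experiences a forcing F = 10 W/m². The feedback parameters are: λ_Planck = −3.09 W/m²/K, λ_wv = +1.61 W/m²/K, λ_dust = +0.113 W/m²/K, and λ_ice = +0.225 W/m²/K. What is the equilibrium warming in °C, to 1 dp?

8.8 °C

Net feedback parameter λ = (−3.09) + (+1.61) + (+0.113) + (+0.225) = -1.142 W/m²/K.
ΔT = −F/λ = −10/(-1.142) = 8.8 °C.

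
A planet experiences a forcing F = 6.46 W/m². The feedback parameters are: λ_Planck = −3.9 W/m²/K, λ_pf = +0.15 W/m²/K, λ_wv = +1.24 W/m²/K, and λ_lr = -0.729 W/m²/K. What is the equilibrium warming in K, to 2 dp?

Net feedback parameter λ = (−3.9) + (+0.15) + (+1.24) + (-0.729) = -3.239 W/m²/K.
ΔT = −F/λ = −6.46/(-3.239) = 1.99 K.

1.99 K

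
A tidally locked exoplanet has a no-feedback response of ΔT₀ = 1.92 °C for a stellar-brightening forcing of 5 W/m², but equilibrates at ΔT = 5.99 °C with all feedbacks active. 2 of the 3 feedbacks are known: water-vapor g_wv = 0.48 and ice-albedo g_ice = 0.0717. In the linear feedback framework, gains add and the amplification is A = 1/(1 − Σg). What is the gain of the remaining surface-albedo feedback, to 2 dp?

0.13

Amplification A = ΔT/ΔT₀ = 5.99/1.92 = 3.12.
Total gain g = 1 − 1/A = 1 − 1/3.12 = 0.6795.
Known gains sum to 0.48 + 0.0717 = 0.5517.
g_alb = 0.6795 − 0.5517 = 0.13.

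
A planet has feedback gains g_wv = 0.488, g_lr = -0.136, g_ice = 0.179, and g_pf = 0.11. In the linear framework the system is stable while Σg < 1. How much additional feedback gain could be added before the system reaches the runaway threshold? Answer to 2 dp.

0.36

Current total gain = 0.488 − 0.136 + 0.179 + 0.11 = 0.641.
Margin to runaway = 1 − 0.641 = 0.36.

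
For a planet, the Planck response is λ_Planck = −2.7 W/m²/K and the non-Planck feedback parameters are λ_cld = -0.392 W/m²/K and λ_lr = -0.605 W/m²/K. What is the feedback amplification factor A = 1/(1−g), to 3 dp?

Convert to gains: g_cld = -0.392/2.7 = -0.1452; g_lr = -0.605/2.7 = -0.2241.
Total gain g = -0.3693.
A = 1/(1 + 0.3693) = 0.730.

0.730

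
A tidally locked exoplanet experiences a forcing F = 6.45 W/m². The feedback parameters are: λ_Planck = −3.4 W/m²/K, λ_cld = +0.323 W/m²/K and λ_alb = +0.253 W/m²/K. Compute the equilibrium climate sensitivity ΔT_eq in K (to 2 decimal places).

Net feedback parameter λ = (−3.4) + (+0.323) + (+0.253) = -2.824 W/m²/K.
ΔT = −F/λ = −6.45/(-2.824) = 2.28 K.

2.28 K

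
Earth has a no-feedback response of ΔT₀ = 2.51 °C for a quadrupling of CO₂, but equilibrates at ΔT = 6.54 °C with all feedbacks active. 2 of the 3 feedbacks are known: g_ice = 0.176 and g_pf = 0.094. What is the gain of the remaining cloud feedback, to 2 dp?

0.35

Amplification A = ΔT/ΔT₀ = 6.54/2.51 = 2.606.
Total gain g = 1 − 1/A = 1 − 1/2.606 = 0.6163.
Known gains sum to 0.176 + 0.094 = 0.27.
g_cld = 0.6163 − 0.27 = 0.35.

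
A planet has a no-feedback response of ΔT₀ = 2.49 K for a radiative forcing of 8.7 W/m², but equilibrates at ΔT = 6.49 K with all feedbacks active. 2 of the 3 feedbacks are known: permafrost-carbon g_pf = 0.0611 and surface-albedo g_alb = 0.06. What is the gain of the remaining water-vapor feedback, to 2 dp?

0.50

Amplification A = ΔT/ΔT₀ = 6.49/2.49 = 2.606.
Total gain g = 1 − 1/A = 1 − 1/2.606 = 0.6163.
Known gains sum to 0.0611 + 0.06 = 0.1211.
g_wv = 0.6163 − 0.1211 = 0.50.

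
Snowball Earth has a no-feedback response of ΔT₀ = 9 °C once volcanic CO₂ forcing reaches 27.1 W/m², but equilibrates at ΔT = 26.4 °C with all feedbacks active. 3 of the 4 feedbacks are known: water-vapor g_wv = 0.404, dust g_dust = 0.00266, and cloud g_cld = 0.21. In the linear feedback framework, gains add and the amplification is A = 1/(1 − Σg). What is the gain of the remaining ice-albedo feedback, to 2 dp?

Amplification A = ΔT/ΔT₀ = 26.4/9 = 2.933.
Total gain g = 1 − 1/A = 1 − 1/2.933 = 0.6591.
Known gains sum to 0.404 + 0.00266 + 0.21 = 0.61666.
g_ice = 0.6591 − 0.61666 = 0.04.

0.04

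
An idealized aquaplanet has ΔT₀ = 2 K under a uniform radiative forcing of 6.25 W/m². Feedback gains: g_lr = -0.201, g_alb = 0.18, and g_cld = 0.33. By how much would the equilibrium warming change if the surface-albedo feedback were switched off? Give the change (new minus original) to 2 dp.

Original: g = 0.309, ΔT = 2/(1−0.309) = 2.8944 K.
Without surface-albedo: g' = 0.129, ΔT' = 2/(1−0.129) = 2.2962 K.
Change = 2.2962 − 2.8944 = -0.60 K.

-0.60 K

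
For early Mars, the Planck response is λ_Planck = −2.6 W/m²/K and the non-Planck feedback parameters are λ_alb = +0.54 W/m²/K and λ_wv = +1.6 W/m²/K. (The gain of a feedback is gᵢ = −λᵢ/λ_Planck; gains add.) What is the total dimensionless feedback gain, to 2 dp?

Convert to gains: g_alb = 0.54/2.6 = 0.2077; g_wv = 1.6/2.6 = 0.6154.
Total gain g = 0.8231.

0.82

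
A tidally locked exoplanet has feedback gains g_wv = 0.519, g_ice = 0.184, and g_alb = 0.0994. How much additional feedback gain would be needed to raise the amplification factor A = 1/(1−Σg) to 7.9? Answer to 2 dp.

Current total gain = 0.8024.
Target gain for A = 7.9: g* = 1 − 1/7.9 = 0.8734.
Additional gain needed = 0.8734 − 0.8024 = 0.07.

0.07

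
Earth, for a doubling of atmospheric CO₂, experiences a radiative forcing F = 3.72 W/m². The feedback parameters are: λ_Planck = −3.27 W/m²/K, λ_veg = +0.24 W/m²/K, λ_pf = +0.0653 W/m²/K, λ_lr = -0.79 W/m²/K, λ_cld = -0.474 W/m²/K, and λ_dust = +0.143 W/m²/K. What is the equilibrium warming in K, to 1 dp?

Net feedback parameter λ = (−3.27) + (+0.24) + (+0.0653) + (-0.79) + (-0.474) + (+0.143) = -4.0857 W/m²/K.
ΔT = −F/λ = −3.72/(-4.0857) = 0.9 K.

0.9 K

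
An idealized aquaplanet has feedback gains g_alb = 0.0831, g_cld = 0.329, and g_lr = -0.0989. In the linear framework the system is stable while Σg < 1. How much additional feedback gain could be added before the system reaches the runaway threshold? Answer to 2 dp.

Current total gain = 0.0831 + 0.329 − 0.0989 = 0.3132.
Margin to runaway = 1 − 0.3132 = 0.69.

0.69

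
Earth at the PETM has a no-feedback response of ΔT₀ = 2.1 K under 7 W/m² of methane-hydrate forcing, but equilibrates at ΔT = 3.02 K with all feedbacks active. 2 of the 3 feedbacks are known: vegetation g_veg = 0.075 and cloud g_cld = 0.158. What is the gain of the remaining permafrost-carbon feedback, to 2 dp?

0.07

Amplification A = ΔT/ΔT₀ = 3.02/2.1 = 1.438.
Total gain g = 1 − 1/A = 1 − 1/1.438 = 0.3046.
Known gains sum to 0.075 + 0.158 = 0.233.
g_pf = 0.3046 − 0.233 = 0.07.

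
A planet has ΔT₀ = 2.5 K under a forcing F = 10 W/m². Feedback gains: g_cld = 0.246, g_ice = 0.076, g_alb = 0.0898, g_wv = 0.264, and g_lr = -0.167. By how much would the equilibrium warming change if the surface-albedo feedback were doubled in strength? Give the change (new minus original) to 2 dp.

1.14 K

Original: g = 0.5088, ΔT = 2.5/(1−0.5088) = 5.0896 K.
With doubled surface-albedo: g' = 0.5986, ΔT' = 2.5/(1−0.5986) = 6.2282 K.
Change = 6.2282 − 5.0896 = 1.14 K.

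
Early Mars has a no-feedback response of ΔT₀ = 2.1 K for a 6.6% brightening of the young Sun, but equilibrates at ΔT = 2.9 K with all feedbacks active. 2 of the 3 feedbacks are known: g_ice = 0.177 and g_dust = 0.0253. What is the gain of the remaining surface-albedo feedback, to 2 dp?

Amplification A = ΔT/ΔT₀ = 2.9/2.1 = 1.381.
Total gain g = 1 − 1/A = 1 − 1/1.381 = 0.2759.
Known gains sum to 0.177 + 0.0253 = 0.2023.
g_alb = 0.2759 − 0.2023 = 0.07.

0.07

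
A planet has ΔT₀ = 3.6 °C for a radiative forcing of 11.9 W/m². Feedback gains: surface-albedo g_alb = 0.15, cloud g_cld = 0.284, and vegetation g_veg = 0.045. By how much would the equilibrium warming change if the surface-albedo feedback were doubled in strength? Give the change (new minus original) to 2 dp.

2.79 °C

Original: g = 0.479, ΔT = 3.6/(1−0.479) = 6.9098 °C.
With doubled surface-albedo: g' = 0.629, ΔT' = 3.6/(1−0.629) = 9.7035 °C.
Change = 9.7035 − 6.9098 = 2.79 °C.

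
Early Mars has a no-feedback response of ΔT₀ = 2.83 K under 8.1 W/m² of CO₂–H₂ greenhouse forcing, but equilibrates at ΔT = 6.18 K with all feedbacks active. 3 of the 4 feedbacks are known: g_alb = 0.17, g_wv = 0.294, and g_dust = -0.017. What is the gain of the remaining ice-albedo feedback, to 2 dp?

0.10

Amplification A = ΔT/ΔT₀ = 6.18/2.83 = 2.184.
Total gain g = 1 − 1/A = 1 − 1/2.184 = 0.5421.
Known gains sum to 0.17 + 0.294 − 0.017 = 0.447.
g_ice = 0.5421 − 0.447 = 0.10.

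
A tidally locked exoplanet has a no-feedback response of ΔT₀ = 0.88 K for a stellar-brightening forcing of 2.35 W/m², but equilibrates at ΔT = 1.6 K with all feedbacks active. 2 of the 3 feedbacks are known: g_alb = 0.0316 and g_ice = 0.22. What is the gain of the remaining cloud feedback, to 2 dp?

0.20

Amplification A = ΔT/ΔT₀ = 1.6/0.88 = 1.818.
Total gain g = 1 − 1/A = 1 − 1/1.818 = 0.4499.
Known gains sum to 0.0316 + 0.22 = 0.2516.
g_cld = 0.4499 − 0.2516 = 0.20.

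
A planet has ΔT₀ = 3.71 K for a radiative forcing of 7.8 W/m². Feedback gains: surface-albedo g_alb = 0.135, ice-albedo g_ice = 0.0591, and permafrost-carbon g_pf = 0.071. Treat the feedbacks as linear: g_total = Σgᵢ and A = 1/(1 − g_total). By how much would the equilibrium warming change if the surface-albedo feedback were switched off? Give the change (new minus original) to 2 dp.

-0.78 K

Original: g = 0.2651, ΔT = 3.71/(1−0.2651) = 5.0483 K.
Without surface-albedo: g' = 0.1301, ΔT' = 3.71/(1−0.1301) = 4.2649 K.
Change = 4.2649 − 5.0483 = -0.78 K.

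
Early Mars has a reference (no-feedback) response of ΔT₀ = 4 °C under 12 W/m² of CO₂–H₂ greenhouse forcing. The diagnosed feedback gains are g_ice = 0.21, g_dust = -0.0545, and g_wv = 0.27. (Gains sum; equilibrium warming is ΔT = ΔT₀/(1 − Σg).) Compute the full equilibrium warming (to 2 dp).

Total gain g = 0.21 − 0.0545 + 0.27 = 0.4255.
Amplification A = 1/(1 − 0.4255) = 1.741.
ΔT = 4 × 1.741 = 6.96 °C.

6.96 °C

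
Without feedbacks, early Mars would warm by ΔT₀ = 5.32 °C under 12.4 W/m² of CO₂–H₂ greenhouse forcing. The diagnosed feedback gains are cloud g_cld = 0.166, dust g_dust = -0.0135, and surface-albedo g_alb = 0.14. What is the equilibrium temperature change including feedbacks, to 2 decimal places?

Total gain g = 0.166 − 0.0135 + 0.14 = 0.2925.
Amplification A = 1/(1 − 0.2925) = 1.413.
ΔT = 5.32 × 1.413 = 7.52 °C.

7.52 °C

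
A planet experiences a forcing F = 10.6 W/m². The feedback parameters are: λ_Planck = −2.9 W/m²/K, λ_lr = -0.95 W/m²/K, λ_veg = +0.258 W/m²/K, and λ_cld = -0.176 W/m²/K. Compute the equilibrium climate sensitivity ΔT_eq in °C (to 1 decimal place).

Net feedback parameter λ = (−2.9) + (-0.95) + (+0.258) + (-0.176) = -3.768 W/m²/K.
ΔT = −F/λ = −10.6/(-3.768) = 2.8 °C.

2.8 °C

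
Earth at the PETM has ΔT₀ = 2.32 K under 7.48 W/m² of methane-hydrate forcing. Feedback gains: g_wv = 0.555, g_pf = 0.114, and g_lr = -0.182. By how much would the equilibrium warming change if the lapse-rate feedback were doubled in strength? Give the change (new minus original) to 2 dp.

Original: g = 0.487, ΔT = 2.32/(1−0.487) = 4.5224 K.
With doubled lapse-rate: g' = 0.305, ΔT' = 2.32/(1−0.305) = 3.3381 K.
Change = 3.3381 − 4.5224 = -1.18 K.

-1.18 K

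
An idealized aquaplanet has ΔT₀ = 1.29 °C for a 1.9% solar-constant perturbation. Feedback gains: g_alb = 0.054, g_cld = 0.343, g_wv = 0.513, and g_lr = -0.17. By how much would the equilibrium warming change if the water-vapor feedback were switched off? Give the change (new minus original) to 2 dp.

Original: g = 0.74, ΔT = 1.29/(1−0.74) = 4.9615 °C.
Without water-vapor: g' = 0.227, ΔT' = 1.29/(1−0.227) = 1.6688 °C.
Change = 1.6688 − 4.9615 = -3.29 °C.

-3.29 °C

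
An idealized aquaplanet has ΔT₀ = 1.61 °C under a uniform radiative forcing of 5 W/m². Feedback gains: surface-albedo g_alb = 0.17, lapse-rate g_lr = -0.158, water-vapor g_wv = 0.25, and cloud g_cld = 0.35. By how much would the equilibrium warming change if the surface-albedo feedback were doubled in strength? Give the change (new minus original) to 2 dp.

Original: g = 0.612, ΔT = 1.61/(1−0.612) = 4.1495 °C.
With doubled surface-albedo: g' = 0.782, ΔT' = 1.61/(1−0.782) = 7.3853 °C.
Change = 7.3853 − 4.1495 = 3.24 °C.

3.24 °C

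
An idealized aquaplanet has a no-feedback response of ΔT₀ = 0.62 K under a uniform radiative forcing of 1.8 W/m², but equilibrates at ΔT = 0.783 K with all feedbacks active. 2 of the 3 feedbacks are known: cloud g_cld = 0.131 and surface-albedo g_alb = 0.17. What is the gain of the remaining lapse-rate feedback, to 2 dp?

-0.09

Amplification A = ΔT/ΔT₀ = 0.783/0.62 = 1.263.
Total gain g = 1 − 1/A = 1 − 1/1.263 = 0.2082.
Known gains sum to 0.131 + 0.17 = 0.301.
g_lr = 0.2082 − 0.301 = -0.09.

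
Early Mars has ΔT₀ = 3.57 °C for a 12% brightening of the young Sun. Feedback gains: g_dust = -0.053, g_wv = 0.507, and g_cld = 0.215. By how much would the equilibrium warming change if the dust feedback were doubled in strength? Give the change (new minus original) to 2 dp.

Original: g = 0.669, ΔT = 3.57/(1−0.669) = 10.7855 °C.
With doubled dust: g' = 0.616, ΔT' = 3.57/(1−0.616) = 9.2969 °C.
Change = 9.2969 − 10.7855 = -1.49 °C.

-1.49 °C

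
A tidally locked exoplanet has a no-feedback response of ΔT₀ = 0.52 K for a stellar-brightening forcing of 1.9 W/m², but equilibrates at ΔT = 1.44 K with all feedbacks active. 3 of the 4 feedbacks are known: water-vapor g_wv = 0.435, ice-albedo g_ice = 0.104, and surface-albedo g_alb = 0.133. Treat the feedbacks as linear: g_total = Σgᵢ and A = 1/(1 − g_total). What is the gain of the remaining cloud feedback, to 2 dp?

-0.03

Amplification A = ΔT/ΔT₀ = 1.44/0.52 = 2.769.
Total gain g = 1 − 1/A = 1 − 1/2.769 = 0.6389.
Known gains sum to 0.435 + 0.104 + 0.133 = 0.672.
g_cld = 0.6389 − 0.672 = -0.03.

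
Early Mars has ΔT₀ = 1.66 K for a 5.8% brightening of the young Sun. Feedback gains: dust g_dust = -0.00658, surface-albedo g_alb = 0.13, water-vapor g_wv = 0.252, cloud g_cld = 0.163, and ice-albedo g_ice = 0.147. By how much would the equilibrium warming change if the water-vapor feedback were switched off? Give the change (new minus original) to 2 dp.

-2.35 K

Original: g = 0.68542, ΔT = 1.66/(1−0.68542) = 5.2769 K.
Without water-vapor: g' = 0.43342, ΔT' = 1.66/(1−0.43342) = 2.9299 K.
Change = 2.9299 − 5.2769 = -2.35 K.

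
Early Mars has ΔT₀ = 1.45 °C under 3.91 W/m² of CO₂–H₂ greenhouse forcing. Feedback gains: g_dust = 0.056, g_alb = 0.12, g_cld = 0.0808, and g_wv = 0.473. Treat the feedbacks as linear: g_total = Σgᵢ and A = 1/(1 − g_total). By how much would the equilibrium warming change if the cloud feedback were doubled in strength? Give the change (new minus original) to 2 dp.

2.29 °C

Original: g = 0.7298, ΔT = 1.45/(1−0.7298) = 5.3664 °C.
With doubled cloud: g' = 0.8106, ΔT' = 1.45/(1−0.8106) = 7.6558 °C.
Change = 7.6558 − 5.3664 = 2.29 °C.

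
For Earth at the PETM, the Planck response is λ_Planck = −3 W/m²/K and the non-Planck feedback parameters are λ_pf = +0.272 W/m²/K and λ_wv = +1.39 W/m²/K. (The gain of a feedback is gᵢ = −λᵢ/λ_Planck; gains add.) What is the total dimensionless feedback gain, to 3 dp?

0.554

Convert to gains: g_pf = 0.272/3 = 0.09067; g_wv = 1.39/3 = 0.4633.
Total gain g = 0.55397.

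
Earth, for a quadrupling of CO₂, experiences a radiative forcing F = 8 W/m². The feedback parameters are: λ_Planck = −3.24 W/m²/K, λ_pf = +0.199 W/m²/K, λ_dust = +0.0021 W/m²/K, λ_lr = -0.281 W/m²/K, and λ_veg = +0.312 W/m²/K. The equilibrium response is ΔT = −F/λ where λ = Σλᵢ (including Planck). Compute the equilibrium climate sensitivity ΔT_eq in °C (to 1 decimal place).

Net feedback parameter λ = (−3.24) + (+0.199) + (+0.0021) + (-0.281) + (+0.312) = -3.0079 W/m²/K.
ΔT = −F/λ = −8/(-3.0079) = 2.7 °C.

2.7 °C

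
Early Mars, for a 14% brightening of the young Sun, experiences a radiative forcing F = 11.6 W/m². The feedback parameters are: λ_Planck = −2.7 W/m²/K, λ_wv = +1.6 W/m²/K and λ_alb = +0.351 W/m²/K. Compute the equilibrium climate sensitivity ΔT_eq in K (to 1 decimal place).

Net feedback parameter λ = (−2.7) + (+1.6) + (+0.351) = -0.749 W/m²/K.
ΔT = −F/λ = −11.6/(-0.749) = 15.5 K.

15.5 K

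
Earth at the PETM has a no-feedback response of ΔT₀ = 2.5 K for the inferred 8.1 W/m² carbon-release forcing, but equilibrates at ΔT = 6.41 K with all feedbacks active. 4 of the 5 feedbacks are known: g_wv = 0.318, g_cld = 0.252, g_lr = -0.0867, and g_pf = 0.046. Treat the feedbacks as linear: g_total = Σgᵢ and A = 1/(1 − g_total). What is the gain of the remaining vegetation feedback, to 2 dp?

Amplification A = ΔT/ΔT₀ = 6.41/2.5 = 2.564.
Total gain g = 1 − 1/A = 1 − 1/2.564 = 0.61.
Known gains sum to 0.318 + 0.252 − 0.0867 + 0.046 = 0.5293.
g_veg = 0.61 − 0.5293 = 0.08.

0.08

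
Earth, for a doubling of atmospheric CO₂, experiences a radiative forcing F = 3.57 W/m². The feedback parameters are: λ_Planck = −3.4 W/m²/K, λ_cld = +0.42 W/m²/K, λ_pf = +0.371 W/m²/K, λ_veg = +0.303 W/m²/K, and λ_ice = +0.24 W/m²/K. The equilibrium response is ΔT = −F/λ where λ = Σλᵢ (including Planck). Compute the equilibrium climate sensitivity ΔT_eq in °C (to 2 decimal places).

1.73 °C

Net feedback parameter λ = (−3.4) + (+0.42) + (+0.371) + (+0.303) + (+0.24) = -2.066 W/m²/K.
ΔT = −F/λ = −3.57/(-2.066) = 1.73 °C.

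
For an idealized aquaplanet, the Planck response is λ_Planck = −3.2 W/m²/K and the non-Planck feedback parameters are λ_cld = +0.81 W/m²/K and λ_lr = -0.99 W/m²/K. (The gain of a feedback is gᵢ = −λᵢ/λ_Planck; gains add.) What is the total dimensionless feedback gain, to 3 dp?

Convert to gains: g_cld = 0.81/3.2 = 0.2531; g_lr = -0.99/3.2 = -0.3094.
Total gain g = -0.0563.

-0.056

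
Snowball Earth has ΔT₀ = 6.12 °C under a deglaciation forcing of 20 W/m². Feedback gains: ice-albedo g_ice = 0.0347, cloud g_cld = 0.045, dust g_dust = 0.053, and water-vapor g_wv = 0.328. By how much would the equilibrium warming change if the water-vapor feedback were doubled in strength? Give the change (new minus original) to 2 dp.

Original: g = 0.4607, ΔT = 6.12/(1−0.4607) = 11.3480 °C.
With doubled water-vapor: g' = 0.7887, ΔT' = 6.12/(1−0.7887) = 28.9636 °C.
Change = 28.9636 − 11.3480 = 17.62 °C.

17.62 °C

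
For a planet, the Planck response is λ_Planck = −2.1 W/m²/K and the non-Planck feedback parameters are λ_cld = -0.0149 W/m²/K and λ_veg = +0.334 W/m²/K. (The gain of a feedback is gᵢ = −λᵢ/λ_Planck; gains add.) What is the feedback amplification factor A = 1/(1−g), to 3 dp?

Convert to gains: g_cld = -0.0149/2.1 = -0.007095; g_veg = 0.334/2.1 = 0.159.
Total gain g = 0.151905.
A = 1/(1 − 0.151905) = 1.179.

1.179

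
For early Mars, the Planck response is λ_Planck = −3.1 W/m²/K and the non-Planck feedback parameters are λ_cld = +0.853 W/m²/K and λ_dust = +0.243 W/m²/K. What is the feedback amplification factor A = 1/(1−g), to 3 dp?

Convert to gains: g_cld = 0.853/3.1 = 0.2752; g_dust = 0.243/3.1 = 0.07839.
Total gain g = 0.35359.
A = 1/(1 − 0.35359) = 1.547.

1.547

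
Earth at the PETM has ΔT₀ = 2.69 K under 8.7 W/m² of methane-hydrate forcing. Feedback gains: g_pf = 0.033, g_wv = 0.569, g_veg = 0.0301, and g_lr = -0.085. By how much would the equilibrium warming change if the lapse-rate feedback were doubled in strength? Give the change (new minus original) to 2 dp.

-0.94 K

Original: g = 0.5471, ΔT = 2.69/(1−0.5471) = 5.9395 K.
With doubled lapse-rate: g' = 0.4621, ΔT' = 2.69/(1−0.4621) = 5.0009 K.
Change = 5.0009 − 5.9395 = -0.94 K.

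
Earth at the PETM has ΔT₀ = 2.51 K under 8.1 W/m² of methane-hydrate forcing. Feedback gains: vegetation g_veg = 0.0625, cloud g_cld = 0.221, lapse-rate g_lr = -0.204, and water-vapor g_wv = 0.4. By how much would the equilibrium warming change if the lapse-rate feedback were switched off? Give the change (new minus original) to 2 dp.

3.11 K

Original: g = 0.4795, ΔT = 2.51/(1−0.4795) = 4.8223 K.
Without lapse-rate: g' = 0.6835, ΔT' = 2.51/(1−0.6835) = 7.9305 K.
Change = 7.9305 − 4.8223 = 3.11 K.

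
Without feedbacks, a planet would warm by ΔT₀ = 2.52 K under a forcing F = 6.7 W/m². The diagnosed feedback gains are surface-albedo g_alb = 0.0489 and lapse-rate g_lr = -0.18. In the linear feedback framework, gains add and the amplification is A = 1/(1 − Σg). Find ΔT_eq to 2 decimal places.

Total gain g = 0.0489 − 0.18 = -0.1311.
Amplification A = 1/(1 + 0.1311) = 0.8841.
ΔT = 2.52 × 0.8841 = 2.23 K.

2.23 K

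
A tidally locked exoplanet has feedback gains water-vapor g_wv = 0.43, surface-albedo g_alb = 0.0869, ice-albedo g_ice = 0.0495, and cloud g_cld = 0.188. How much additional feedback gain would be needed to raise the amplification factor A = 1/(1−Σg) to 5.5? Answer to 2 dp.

0.06

Current total gain = 0.7544.
Target gain for A = 5.5: g* = 1 − 1/5.5 = 0.8182.
Additional gain needed = 0.8182 − 0.7544 = 0.06.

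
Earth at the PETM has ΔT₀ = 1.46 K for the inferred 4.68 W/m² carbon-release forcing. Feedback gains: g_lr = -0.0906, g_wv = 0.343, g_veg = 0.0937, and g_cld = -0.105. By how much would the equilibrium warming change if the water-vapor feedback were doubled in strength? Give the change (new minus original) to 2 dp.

1.59 K

Original: g = 0.2411, ΔT = 1.46/(1−0.2411) = 1.9238 K.
With doubled water-vapor: g' = 0.5841, ΔT' = 1.46/(1−0.5841) = 3.5105 K.
Change = 3.5105 − 1.9238 = 1.59 K.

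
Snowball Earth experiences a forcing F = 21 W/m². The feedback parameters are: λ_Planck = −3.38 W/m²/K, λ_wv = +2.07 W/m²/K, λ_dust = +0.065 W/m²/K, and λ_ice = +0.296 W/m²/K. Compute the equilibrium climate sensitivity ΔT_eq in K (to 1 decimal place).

22.1 K

Net feedback parameter λ = (−3.38) + (+2.07) + (+0.065) + (+0.296) = -0.949 W/m²/K.
ΔT = −F/λ = −21/(-0.949) = 22.1 K.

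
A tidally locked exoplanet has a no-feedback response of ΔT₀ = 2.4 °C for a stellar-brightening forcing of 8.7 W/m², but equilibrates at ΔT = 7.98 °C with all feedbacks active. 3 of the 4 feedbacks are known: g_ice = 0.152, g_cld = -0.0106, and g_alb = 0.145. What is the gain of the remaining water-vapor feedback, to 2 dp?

Amplification A = ΔT/ΔT₀ = 7.98/2.4 = 3.325.
Total gain g = 1 − 1/A = 1 − 1/3.325 = 0.6992.
Known gains sum to 0.152 − 0.0106 + 0.145 = 0.2864.
g_wv = 0.6992 − 0.2864 = 0.41.

0.41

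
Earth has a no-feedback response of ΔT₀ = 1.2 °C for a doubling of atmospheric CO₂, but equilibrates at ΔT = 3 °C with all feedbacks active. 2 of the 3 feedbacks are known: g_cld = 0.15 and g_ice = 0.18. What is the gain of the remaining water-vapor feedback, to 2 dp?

Amplification A = ΔT/ΔT₀ = 3/1.2 = 2.5.
Total gain g = 1 − 1/A = 1 − 1/2.5 = 0.6.
Known gains sum to 0.15 + 0.18 = 0.33.
g_wv = 0.6 − 0.33 = 0.27.

0.27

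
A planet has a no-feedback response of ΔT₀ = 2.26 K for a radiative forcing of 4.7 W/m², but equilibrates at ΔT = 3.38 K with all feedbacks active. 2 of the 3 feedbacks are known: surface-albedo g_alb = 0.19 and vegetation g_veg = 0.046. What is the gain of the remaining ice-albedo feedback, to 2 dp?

Amplification A = ΔT/ΔT₀ = 3.38/2.26 = 1.496.
Total gain g = 1 − 1/A = 1 − 1/1.496 = 0.3316.
Known gains sum to 0.19 + 0.046 = 0.236.
g_ice = 0.3316 − 0.236 = 0.10.

0.10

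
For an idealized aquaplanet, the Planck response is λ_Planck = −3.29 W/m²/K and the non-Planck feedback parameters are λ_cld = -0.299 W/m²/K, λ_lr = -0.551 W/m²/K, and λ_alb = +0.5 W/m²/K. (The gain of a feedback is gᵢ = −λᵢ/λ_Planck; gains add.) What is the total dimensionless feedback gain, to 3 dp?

Convert to gains: g_cld = -0.299/3.29 = -0.09088; g_lr = -0.551/3.29 = -0.1675; g_alb = 0.5/3.29 = 0.152.
Total gain g = -0.10638.

-0.106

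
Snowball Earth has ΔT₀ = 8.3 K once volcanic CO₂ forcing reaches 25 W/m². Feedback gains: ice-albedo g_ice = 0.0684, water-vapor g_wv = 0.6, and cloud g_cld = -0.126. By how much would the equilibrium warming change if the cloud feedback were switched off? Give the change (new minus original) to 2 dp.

6.89 K

Original: g = 0.5424, ΔT = 8.3/(1−0.5424) = 18.1381 K.
Without cloud: g' = 0.6684, ΔT' = 8.3/(1−0.6684) = 25.0302 K.
Change = 25.0302 − 18.1381 = 6.89 K.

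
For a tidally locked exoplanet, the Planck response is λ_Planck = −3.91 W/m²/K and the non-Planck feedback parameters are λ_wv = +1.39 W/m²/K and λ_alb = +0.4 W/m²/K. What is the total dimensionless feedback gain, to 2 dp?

Convert to gains: g_wv = 1.39/3.91 = 0.3555; g_alb = 0.4/3.91 = 0.1023.
Total gain g = 0.4578.

0.46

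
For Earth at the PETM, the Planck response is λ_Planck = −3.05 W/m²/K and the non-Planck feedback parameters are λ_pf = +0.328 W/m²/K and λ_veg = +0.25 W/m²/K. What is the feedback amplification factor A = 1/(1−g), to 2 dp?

1.23

Convert to gains: g_pf = 0.328/3.05 = 0.1075; g_veg = 0.25/3.05 = 0.08197.
Total gain g = 0.18947.
A = 1/(1 − 0.18947) = 1.23.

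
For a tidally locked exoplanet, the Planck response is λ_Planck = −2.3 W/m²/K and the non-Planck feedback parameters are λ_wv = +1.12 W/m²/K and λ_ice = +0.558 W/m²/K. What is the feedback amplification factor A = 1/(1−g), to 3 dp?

Convert to gains: g_wv = 1.12/2.3 = 0.487; g_ice = 0.558/2.3 = 0.2426.
Total gain g = 0.7296.
A = 1/(1 − 0.7296) = 3.698.

3.698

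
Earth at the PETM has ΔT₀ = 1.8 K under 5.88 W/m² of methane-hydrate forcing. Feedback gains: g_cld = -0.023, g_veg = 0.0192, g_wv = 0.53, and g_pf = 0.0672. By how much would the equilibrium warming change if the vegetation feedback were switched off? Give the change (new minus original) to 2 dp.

-0.20 K

Original: g = 0.5934, ΔT = 1.8/(1−0.5934) = 4.4270 K.
Without vegetation: g' = 0.5742, ΔT' = 1.8/(1−0.5742) = 4.2273 K.
Change = 4.2273 − 4.4270 = -0.20 K.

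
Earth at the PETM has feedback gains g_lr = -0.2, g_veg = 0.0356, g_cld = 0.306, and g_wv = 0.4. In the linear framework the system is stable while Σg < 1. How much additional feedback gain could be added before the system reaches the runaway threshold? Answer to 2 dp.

0.46

Current total gain = -0.2 + 0.0356 + 0.306 + 0.4 = 0.5416.
Margin to runaway = 1 − 0.5416 = 0.46.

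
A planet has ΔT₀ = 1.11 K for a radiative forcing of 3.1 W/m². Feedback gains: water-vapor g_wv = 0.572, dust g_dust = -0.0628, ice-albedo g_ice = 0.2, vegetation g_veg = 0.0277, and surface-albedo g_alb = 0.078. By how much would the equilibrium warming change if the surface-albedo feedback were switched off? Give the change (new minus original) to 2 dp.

Original: g = 0.8149, ΔT = 1.11/(1−0.8149) = 5.9968 K.
Without surface-albedo: g' = 0.7369, ΔT' = 1.11/(1−0.7369) = 4.2189 K.
Change = 4.2189 − 5.9968 = -1.78 K.

-1.78 K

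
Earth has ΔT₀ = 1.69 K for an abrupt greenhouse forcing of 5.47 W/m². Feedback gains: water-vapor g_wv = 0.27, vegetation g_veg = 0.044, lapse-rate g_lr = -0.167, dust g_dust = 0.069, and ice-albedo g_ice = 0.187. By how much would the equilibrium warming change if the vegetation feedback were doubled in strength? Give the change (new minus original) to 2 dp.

0.23 K

Original: g = 0.403, ΔT = 1.69/(1−0.403) = 2.8308 K.
With doubled vegetation: g' = 0.447, ΔT' = 1.69/(1−0.447) = 3.0561 K.
Change = 3.0561 − 2.8308 = 0.23 K.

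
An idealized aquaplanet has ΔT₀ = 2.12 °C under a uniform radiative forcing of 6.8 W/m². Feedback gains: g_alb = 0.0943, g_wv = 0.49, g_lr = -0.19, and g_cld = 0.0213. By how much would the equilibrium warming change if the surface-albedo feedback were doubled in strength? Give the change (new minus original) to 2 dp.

Original: g = 0.4156, ΔT = 2.12/(1−0.4156) = 3.6277 °C.
With doubled surface-albedo: g' = 0.5099, ΔT' = 2.12/(1−0.5099) = 4.3256 °C.
Change = 4.3256 − 3.6277 = 0.70 °C.

0.70 °C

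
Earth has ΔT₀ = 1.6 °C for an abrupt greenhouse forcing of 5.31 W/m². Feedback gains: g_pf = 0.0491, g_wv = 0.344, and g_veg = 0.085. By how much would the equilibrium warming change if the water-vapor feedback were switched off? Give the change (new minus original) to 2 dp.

-1.22 °C

Original: g = 0.4781, ΔT = 1.6/(1−0.4781) = 3.0657 °C.
Without water-vapor: g' = 0.1341, ΔT' = 1.6/(1−0.1341) = 1.8478 °C.
Change = 1.8478 − 3.0657 = -1.22 °C.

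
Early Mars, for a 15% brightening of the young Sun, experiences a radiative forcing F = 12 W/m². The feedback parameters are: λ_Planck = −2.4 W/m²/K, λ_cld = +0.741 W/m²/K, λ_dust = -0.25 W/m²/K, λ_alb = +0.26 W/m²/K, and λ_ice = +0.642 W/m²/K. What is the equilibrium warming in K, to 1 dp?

11.9 K

Net feedback parameter λ = (−2.4) + (+0.741) + (-0.25) + (+0.26) + (+0.642) = -1.007 W/m²/K.
ΔT = −F/λ = −12/(-1.007) = 11.9 K.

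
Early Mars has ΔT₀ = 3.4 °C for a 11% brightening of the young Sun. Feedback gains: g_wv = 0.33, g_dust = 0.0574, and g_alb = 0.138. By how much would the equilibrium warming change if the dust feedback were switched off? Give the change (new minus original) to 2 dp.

-0.77 °C

Original: g = 0.5254, ΔT = 3.4/(1−0.5254) = 7.1639 °C.
Without dust: g' = 0.468, ΔT' = 3.4/(1−0.468) = 6.3910 °C.
Change = 6.3910 − 7.1639 = -0.77 °C.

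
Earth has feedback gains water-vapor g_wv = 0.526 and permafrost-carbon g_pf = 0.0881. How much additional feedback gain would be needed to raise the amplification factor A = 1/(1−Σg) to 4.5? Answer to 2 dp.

Current total gain = 0.6141.
Target gain for A = 4.5: g* = 1 − 1/4.5 = 0.7778.
Additional gain needed = 0.7778 − 0.6141 = 0.16.

0.16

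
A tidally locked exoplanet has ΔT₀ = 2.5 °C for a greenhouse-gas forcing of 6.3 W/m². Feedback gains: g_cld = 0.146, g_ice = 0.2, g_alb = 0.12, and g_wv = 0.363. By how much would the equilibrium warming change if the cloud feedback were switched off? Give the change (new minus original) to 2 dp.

Original: g = 0.829, ΔT = 2.5/(1−0.829) = 14.6199 °C.
Without cloud: g' = 0.683, ΔT' = 2.5/(1−0.683) = 7.8864 °C.
Change = 7.8864 − 14.6199 = -6.73 °C.

-6.73 °C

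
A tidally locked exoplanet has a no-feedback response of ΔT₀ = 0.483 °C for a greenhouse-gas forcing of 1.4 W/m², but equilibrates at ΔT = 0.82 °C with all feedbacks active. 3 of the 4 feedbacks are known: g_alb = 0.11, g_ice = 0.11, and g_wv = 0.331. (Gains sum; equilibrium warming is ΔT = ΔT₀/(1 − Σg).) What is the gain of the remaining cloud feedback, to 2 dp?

Amplification A = ΔT/ΔT₀ = 0.82/0.483 = 1.698.
Total gain g = 1 − 1/A = 1 − 1/1.698 = 0.4111.
Known gains sum to 0.11 + 0.11 + 0.331 = 0.551.
g_cld = 0.4111 − 0.551 = -0.14.

-0.14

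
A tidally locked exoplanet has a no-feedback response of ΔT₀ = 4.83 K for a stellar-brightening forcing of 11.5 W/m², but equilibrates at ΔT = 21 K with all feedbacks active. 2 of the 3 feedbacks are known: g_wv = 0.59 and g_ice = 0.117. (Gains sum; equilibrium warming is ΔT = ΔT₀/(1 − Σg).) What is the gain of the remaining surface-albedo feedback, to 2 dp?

Amplification A = ΔT/ΔT₀ = 21/4.83 = 4.348.
Total gain g = 1 − 1/A = 1 − 1/4.348 = 0.77.
Known gains sum to 0.59 + 0.117 = 0.707.
g_alb = 0.77 − 0.707 = 0.06.

0.06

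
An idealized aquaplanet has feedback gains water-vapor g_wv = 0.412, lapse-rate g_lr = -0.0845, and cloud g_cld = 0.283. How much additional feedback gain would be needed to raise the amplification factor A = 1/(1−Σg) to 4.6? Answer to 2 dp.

0.17

Current total gain = 0.6105.
Target gain for A = 4.6: g* = 1 − 1/4.6 = 0.7826.
Additional gain needed = 0.7826 − 0.6105 = 0.17.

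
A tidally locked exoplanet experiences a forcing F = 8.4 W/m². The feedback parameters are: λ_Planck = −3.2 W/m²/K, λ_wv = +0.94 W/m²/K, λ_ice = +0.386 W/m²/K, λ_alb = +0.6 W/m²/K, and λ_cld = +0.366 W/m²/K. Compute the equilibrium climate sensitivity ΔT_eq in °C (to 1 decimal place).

9.3 °C

Net feedback parameter λ = (−3.2) + (+0.94) + (+0.386) + (+0.6) + (+0.366) = -0.908 W/m²/K.
ΔT = −F/λ = −8.4/(-0.908) = 9.3 °C.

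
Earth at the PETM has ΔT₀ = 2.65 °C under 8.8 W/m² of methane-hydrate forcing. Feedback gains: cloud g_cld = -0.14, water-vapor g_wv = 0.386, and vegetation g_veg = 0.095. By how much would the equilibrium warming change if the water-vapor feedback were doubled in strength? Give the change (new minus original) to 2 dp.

Original: g = 0.341, ΔT = 2.65/(1−0.341) = 4.0212 °C.
With doubled water-vapor: g' = 0.727, ΔT' = 2.65/(1−0.727) = 9.7070 °C.
Change = 9.7070 − 4.0212 = 5.69 °C.

5.69 °C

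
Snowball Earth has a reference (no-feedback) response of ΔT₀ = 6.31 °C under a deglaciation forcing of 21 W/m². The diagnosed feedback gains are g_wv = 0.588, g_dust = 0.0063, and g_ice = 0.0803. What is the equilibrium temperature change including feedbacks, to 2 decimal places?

19.39 °C

Total gain g = 0.588 + 0.0063 + 0.0803 = 0.6746.
Amplification A = 1/(1 − 0.6746) = 3.073.
ΔT = 6.31 × 3.073 = 19.39 °C.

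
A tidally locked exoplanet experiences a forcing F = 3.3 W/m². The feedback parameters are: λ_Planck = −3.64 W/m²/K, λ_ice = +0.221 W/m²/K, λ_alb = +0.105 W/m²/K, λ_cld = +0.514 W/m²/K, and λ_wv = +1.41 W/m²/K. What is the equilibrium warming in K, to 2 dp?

Net feedback parameter λ = (−3.64) + (+0.221) + (+0.105) + (+0.514) + (+1.41) = -1.39 W/m²/K.
ΔT = −F/λ = −3.3/(-1.39) = 2.37 K.

2.37 K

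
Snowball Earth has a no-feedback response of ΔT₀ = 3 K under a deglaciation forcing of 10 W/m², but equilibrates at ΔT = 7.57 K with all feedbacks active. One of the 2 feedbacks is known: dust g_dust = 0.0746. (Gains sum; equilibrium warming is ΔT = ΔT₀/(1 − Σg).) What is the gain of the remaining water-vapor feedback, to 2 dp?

Amplification A = ΔT/ΔT₀ = 7.57/3 = 2.523.
Total gain g = 1 − 1/A = 1 − 1/2.523 = 0.6036.
The known gain is 0.0746.
g_wv = 0.6036 − 0.0746 = 0.53.

0.53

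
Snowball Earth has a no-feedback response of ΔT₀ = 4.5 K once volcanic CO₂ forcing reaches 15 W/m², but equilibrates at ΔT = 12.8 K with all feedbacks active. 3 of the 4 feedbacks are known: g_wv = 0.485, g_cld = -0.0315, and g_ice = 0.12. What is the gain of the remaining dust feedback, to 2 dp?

Amplification A = ΔT/ΔT₀ = 12.8/4.5 = 2.844.
Total gain g = 1 − 1/A = 1 − 1/2.844 = 0.6484.
Known gains sum to 0.485 − 0.0315 + 0.12 = 0.5735.
g_dust = 0.6484 − 0.5735 = 0.07.

0.07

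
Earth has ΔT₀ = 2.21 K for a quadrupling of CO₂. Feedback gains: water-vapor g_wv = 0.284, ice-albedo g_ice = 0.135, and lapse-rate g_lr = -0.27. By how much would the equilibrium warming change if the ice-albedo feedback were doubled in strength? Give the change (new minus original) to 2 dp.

0.49 K

Original: g = 0.149, ΔT = 2.21/(1−0.149) = 2.5969 K.
With doubled ice-albedo: g' = 0.284, ΔT' = 2.21/(1−0.284) = 3.0866 K.
Change = 3.0866 − 2.5969 = 0.49 K.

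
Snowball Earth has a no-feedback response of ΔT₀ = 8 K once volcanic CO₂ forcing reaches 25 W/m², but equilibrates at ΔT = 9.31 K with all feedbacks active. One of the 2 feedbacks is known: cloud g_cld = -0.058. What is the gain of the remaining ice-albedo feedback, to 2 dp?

Amplification A = ΔT/ΔT₀ = 9.31/8 = 1.164.
Total gain g = 1 − 1/A = 1 − 1/1.164 = 0.1409.
The known gain is -0.058.
g_ice = 0.1409 + 0.058 = 0.20.

0.20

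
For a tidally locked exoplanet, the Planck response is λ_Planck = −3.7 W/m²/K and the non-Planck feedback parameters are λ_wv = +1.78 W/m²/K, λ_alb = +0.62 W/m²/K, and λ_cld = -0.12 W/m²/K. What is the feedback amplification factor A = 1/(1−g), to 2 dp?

2.61

Convert to gains: g_wv = 1.78/3.7 = 0.4811; g_alb = 0.62/3.7 = 0.1676; g_cld = -0.12/3.7 = -0.03243.
Total gain g = 0.61627.
A = 1/(1 − 0.61627) = 2.61.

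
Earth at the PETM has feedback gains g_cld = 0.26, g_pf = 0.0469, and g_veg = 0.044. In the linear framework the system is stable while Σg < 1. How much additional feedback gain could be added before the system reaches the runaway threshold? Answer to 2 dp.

0.65

Current total gain = 0.26 + 0.0469 + 0.044 = 0.3509.
Margin to runaway = 1 − 0.3509 = 0.65.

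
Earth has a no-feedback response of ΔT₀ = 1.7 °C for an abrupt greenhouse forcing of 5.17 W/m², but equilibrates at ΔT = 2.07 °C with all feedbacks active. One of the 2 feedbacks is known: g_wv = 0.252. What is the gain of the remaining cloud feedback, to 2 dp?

-0.07

Amplification A = ΔT/ΔT₀ = 2.07/1.7 = 1.218.
Total gain g = 1 − 1/A = 1 − 1/1.218 = 0.179.
The known gain is 0.252.
g_cld = 0.179 − 0.252 = -0.07.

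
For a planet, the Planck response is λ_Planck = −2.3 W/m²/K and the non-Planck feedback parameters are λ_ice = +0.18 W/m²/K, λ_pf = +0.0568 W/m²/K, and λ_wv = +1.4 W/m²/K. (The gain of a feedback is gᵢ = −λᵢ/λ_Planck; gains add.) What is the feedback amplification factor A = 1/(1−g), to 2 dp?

Convert to gains: g_ice = 0.18/2.3 = 0.07826; g_pf = 0.0568/2.3 = 0.0247; g_wv = 1.4/2.3 = 0.6087.
Total gain g = 0.71166.
A = 1/(1 − 0.71166) = 3.47.

3.47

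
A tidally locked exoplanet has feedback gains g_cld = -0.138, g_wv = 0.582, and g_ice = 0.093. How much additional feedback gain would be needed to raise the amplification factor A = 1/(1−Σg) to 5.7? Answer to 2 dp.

0.29

Current total gain = 0.537.
Target gain for A = 5.7: g* = 1 − 1/5.7 = 0.8246.
Additional gain needed = 0.8246 − 0.537 = 0.29.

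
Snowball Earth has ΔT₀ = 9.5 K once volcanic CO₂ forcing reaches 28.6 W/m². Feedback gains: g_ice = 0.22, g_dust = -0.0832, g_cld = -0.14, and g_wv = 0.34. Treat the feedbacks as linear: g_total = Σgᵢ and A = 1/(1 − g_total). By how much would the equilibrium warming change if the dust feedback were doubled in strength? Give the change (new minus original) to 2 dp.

-1.60 K

Original: g = 0.3368, ΔT = 9.5/(1−0.3368) = 14.3245 K.
With doubled dust: g' = 0.2536, ΔT' = 9.5/(1−0.2536) = 12.7278 K.
Change = 12.7278 − 14.3245 = -1.60 K.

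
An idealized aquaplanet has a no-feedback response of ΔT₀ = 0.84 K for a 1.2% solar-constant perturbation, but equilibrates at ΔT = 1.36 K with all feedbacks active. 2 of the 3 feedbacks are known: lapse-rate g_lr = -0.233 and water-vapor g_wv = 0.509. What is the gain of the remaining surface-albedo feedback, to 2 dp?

Amplification A = ΔT/ΔT₀ = 1.36/0.84 = 1.619.
Total gain g = 1 − 1/A = 1 − 1/1.619 = 0.3823.
Known gains sum to -0.233 + 0.509 = 0.276.
g_alb = 0.3823 − 0.276 = 0.11.

0.11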